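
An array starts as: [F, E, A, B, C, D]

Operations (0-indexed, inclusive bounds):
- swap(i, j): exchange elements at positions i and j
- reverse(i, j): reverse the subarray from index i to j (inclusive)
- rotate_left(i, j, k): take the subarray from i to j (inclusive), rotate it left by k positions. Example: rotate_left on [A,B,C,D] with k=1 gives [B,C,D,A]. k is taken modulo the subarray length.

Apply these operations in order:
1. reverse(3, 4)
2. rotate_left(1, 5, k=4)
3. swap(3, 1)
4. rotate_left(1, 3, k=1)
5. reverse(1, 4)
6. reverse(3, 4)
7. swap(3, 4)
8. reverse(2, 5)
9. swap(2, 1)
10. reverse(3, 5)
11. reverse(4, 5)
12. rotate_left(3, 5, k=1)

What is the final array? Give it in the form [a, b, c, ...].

After 1 (reverse(3, 4)): [F, E, A, C, B, D]
After 2 (rotate_left(1, 5, k=4)): [F, D, E, A, C, B]
After 3 (swap(3, 1)): [F, A, E, D, C, B]
After 4 (rotate_left(1, 3, k=1)): [F, E, D, A, C, B]
After 5 (reverse(1, 4)): [F, C, A, D, E, B]
After 6 (reverse(3, 4)): [F, C, A, E, D, B]
After 7 (swap(3, 4)): [F, C, A, D, E, B]
After 8 (reverse(2, 5)): [F, C, B, E, D, A]
After 9 (swap(2, 1)): [F, B, C, E, D, A]
After 10 (reverse(3, 5)): [F, B, C, A, D, E]
After 11 (reverse(4, 5)): [F, B, C, A, E, D]
After 12 (rotate_left(3, 5, k=1)): [F, B, C, E, D, A]

Answer: [F, B, C, E, D, A]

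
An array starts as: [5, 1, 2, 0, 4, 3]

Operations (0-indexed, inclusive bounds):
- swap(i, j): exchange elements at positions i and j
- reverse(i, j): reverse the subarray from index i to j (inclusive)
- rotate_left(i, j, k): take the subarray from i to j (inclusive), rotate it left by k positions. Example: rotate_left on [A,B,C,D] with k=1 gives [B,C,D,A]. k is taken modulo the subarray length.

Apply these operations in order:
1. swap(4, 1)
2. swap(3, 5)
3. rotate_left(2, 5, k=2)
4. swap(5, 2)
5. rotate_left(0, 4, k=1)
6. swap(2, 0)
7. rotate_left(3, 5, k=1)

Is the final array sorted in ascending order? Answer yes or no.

Answer: no

Derivation:
After 1 (swap(4, 1)): [5, 4, 2, 0, 1, 3]
After 2 (swap(3, 5)): [5, 4, 2, 3, 1, 0]
After 3 (rotate_left(2, 5, k=2)): [5, 4, 1, 0, 2, 3]
After 4 (swap(5, 2)): [5, 4, 3, 0, 2, 1]
After 5 (rotate_left(0, 4, k=1)): [4, 3, 0, 2, 5, 1]
After 6 (swap(2, 0)): [0, 3, 4, 2, 5, 1]
After 7 (rotate_left(3, 5, k=1)): [0, 3, 4, 5, 1, 2]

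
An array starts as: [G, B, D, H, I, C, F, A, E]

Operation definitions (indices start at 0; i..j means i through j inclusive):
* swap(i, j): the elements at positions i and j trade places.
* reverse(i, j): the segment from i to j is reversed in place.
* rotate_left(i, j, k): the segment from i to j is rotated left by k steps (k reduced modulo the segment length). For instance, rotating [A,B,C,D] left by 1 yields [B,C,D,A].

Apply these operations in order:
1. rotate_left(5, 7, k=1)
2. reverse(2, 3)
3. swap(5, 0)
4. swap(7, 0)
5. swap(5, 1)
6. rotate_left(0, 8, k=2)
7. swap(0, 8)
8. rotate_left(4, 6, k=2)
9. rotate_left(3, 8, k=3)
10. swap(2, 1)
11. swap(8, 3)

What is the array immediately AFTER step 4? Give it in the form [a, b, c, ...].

After 1 (rotate_left(5, 7, k=1)): [G, B, D, H, I, F, A, C, E]
After 2 (reverse(2, 3)): [G, B, H, D, I, F, A, C, E]
After 3 (swap(5, 0)): [F, B, H, D, I, G, A, C, E]
After 4 (swap(7, 0)): [C, B, H, D, I, G, A, F, E]

Answer: [C, B, H, D, I, G, A, F, E]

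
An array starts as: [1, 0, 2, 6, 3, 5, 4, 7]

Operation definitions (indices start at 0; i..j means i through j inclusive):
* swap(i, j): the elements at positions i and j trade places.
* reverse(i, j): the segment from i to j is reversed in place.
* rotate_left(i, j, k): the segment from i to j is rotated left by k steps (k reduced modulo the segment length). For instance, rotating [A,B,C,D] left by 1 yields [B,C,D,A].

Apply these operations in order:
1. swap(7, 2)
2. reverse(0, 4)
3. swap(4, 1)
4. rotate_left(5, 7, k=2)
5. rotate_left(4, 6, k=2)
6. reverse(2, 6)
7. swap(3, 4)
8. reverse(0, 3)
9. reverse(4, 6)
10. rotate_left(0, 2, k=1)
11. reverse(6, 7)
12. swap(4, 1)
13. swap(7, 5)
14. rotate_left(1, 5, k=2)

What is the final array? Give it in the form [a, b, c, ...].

Answer: [2, 3, 1, 6, 7, 5, 4, 0]

Derivation:
After 1 (swap(7, 2)): [1, 0, 7, 6, 3, 5, 4, 2]
After 2 (reverse(0, 4)): [3, 6, 7, 0, 1, 5, 4, 2]
After 3 (swap(4, 1)): [3, 1, 7, 0, 6, 5, 4, 2]
After 4 (rotate_left(5, 7, k=2)): [3, 1, 7, 0, 6, 2, 5, 4]
After 5 (rotate_left(4, 6, k=2)): [3, 1, 7, 0, 5, 6, 2, 4]
After 6 (reverse(2, 6)): [3, 1, 2, 6, 5, 0, 7, 4]
After 7 (swap(3, 4)): [3, 1, 2, 5, 6, 0, 7, 4]
After 8 (reverse(0, 3)): [5, 2, 1, 3, 6, 0, 7, 4]
After 9 (reverse(4, 6)): [5, 2, 1, 3, 7, 0, 6, 4]
After 10 (rotate_left(0, 2, k=1)): [2, 1, 5, 3, 7, 0, 6, 4]
After 11 (reverse(6, 7)): [2, 1, 5, 3, 7, 0, 4, 6]
After 12 (swap(4, 1)): [2, 7, 5, 3, 1, 0, 4, 6]
After 13 (swap(7, 5)): [2, 7, 5, 3, 1, 6, 4, 0]
After 14 (rotate_left(1, 5, k=2)): [2, 3, 1, 6, 7, 5, 4, 0]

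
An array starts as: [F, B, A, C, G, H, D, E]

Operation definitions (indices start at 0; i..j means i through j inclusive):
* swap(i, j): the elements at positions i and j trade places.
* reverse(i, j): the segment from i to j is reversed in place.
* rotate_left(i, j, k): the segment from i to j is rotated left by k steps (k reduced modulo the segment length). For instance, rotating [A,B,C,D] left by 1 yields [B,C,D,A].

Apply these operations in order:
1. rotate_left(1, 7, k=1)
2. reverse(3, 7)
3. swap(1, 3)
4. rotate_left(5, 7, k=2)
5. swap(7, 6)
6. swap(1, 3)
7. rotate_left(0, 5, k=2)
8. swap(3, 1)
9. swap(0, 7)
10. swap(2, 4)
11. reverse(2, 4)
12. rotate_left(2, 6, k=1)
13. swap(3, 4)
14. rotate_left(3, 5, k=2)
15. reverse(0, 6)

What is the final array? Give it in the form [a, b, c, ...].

After 1 (rotate_left(1, 7, k=1)): [F, A, C, G, H, D, E, B]
After 2 (reverse(3, 7)): [F, A, C, B, E, D, H, G]
After 3 (swap(1, 3)): [F, B, C, A, E, D, H, G]
After 4 (rotate_left(5, 7, k=2)): [F, B, C, A, E, G, D, H]
After 5 (swap(7, 6)): [F, B, C, A, E, G, H, D]
After 6 (swap(1, 3)): [F, A, C, B, E, G, H, D]
After 7 (rotate_left(0, 5, k=2)): [C, B, E, G, F, A, H, D]
After 8 (swap(3, 1)): [C, G, E, B, F, A, H, D]
After 9 (swap(0, 7)): [D, G, E, B, F, A, H, C]
After 10 (swap(2, 4)): [D, G, F, B, E, A, H, C]
After 11 (reverse(2, 4)): [D, G, E, B, F, A, H, C]
After 12 (rotate_left(2, 6, k=1)): [D, G, B, F, A, H, E, C]
After 13 (swap(3, 4)): [D, G, B, A, F, H, E, C]
After 14 (rotate_left(3, 5, k=2)): [D, G, B, H, A, F, E, C]
After 15 (reverse(0, 6)): [E, F, A, H, B, G, D, C]

Answer: [E, F, A, H, B, G, D, C]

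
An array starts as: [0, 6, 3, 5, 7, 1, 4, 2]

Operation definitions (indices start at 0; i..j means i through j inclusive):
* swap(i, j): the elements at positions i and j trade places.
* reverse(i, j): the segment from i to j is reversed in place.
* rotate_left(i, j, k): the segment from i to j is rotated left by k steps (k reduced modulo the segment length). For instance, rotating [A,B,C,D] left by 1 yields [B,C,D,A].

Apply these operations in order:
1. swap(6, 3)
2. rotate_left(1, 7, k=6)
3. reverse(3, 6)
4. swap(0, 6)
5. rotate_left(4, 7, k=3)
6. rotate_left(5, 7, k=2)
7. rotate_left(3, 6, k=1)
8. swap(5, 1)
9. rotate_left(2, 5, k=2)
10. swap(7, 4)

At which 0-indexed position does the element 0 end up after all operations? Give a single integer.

After 1 (swap(6, 3)): [0, 6, 3, 4, 7, 1, 5, 2]
After 2 (rotate_left(1, 7, k=6)): [0, 2, 6, 3, 4, 7, 1, 5]
After 3 (reverse(3, 6)): [0, 2, 6, 1, 7, 4, 3, 5]
After 4 (swap(0, 6)): [3, 2, 6, 1, 7, 4, 0, 5]
After 5 (rotate_left(4, 7, k=3)): [3, 2, 6, 1, 5, 7, 4, 0]
After 6 (rotate_left(5, 7, k=2)): [3, 2, 6, 1, 5, 0, 7, 4]
After 7 (rotate_left(3, 6, k=1)): [3, 2, 6, 5, 0, 7, 1, 4]
After 8 (swap(5, 1)): [3, 7, 6, 5, 0, 2, 1, 4]
After 9 (rotate_left(2, 5, k=2)): [3, 7, 0, 2, 6, 5, 1, 4]
After 10 (swap(7, 4)): [3, 7, 0, 2, 4, 5, 1, 6]

Answer: 2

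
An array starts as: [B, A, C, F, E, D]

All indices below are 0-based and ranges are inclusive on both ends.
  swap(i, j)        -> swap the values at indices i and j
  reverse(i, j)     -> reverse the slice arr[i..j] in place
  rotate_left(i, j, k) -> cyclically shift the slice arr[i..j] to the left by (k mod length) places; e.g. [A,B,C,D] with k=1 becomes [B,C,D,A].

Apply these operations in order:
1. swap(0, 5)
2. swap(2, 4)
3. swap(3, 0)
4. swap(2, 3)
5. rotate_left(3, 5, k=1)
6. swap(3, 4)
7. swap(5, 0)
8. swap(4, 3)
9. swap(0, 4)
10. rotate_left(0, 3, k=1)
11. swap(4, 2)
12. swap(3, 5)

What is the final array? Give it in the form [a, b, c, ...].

After 1 (swap(0, 5)): [D, A, C, F, E, B]
After 2 (swap(2, 4)): [D, A, E, F, C, B]
After 3 (swap(3, 0)): [F, A, E, D, C, B]
After 4 (swap(2, 3)): [F, A, D, E, C, B]
After 5 (rotate_left(3, 5, k=1)): [F, A, D, C, B, E]
After 6 (swap(3, 4)): [F, A, D, B, C, E]
After 7 (swap(5, 0)): [E, A, D, B, C, F]
After 8 (swap(4, 3)): [E, A, D, C, B, F]
After 9 (swap(0, 4)): [B, A, D, C, E, F]
After 10 (rotate_left(0, 3, k=1)): [A, D, C, B, E, F]
After 11 (swap(4, 2)): [A, D, E, B, C, F]
After 12 (swap(3, 5)): [A, D, E, F, C, B]

Answer: [A, D, E, F, C, B]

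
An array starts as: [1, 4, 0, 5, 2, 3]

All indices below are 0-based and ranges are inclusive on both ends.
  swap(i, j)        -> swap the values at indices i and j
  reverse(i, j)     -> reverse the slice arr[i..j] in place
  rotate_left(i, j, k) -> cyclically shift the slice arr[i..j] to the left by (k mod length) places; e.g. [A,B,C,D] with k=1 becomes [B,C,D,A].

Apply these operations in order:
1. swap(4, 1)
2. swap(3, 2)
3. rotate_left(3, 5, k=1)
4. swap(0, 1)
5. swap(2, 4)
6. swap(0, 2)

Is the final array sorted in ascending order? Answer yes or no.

Answer: no

Derivation:
After 1 (swap(4, 1)): [1, 2, 0, 5, 4, 3]
After 2 (swap(3, 2)): [1, 2, 5, 0, 4, 3]
After 3 (rotate_left(3, 5, k=1)): [1, 2, 5, 4, 3, 0]
After 4 (swap(0, 1)): [2, 1, 5, 4, 3, 0]
After 5 (swap(2, 4)): [2, 1, 3, 4, 5, 0]
After 6 (swap(0, 2)): [3, 1, 2, 4, 5, 0]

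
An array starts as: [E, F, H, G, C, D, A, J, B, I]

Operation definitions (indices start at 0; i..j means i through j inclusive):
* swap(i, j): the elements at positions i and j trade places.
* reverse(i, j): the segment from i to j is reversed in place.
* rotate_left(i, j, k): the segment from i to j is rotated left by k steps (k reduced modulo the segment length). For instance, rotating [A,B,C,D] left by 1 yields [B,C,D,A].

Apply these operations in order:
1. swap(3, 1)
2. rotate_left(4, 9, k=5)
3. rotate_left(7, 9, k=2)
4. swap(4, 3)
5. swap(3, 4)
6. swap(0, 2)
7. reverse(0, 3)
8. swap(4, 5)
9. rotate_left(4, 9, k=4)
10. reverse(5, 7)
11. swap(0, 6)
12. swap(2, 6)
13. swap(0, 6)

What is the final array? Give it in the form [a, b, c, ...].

After 1 (swap(3, 1)): [E, G, H, F, C, D, A, J, B, I]
After 2 (rotate_left(4, 9, k=5)): [E, G, H, F, I, C, D, A, J, B]
After 3 (rotate_left(7, 9, k=2)): [E, G, H, F, I, C, D, B, A, J]
After 4 (swap(4, 3)): [E, G, H, I, F, C, D, B, A, J]
After 5 (swap(3, 4)): [E, G, H, F, I, C, D, B, A, J]
After 6 (swap(0, 2)): [H, G, E, F, I, C, D, B, A, J]
After 7 (reverse(0, 3)): [F, E, G, H, I, C, D, B, A, J]
After 8 (swap(4, 5)): [F, E, G, H, C, I, D, B, A, J]
After 9 (rotate_left(4, 9, k=4)): [F, E, G, H, A, J, C, I, D, B]
After 10 (reverse(5, 7)): [F, E, G, H, A, I, C, J, D, B]
After 11 (swap(0, 6)): [C, E, G, H, A, I, F, J, D, B]
After 12 (swap(2, 6)): [C, E, F, H, A, I, G, J, D, B]
After 13 (swap(0, 6)): [G, E, F, H, A, I, C, J, D, B]

Answer: [G, E, F, H, A, I, C, J, D, B]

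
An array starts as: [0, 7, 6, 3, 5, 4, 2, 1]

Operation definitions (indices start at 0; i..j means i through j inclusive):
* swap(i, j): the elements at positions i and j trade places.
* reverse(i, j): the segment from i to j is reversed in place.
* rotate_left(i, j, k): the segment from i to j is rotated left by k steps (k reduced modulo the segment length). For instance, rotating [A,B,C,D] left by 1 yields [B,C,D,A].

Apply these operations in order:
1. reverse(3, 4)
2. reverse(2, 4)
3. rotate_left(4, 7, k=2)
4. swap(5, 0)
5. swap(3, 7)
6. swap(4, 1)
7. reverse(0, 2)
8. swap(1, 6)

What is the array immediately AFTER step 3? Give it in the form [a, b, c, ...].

Answer: [0, 7, 3, 5, 2, 1, 6, 4]

Derivation:
After 1 (reverse(3, 4)): [0, 7, 6, 5, 3, 4, 2, 1]
After 2 (reverse(2, 4)): [0, 7, 3, 5, 6, 4, 2, 1]
After 3 (rotate_left(4, 7, k=2)): [0, 7, 3, 5, 2, 1, 6, 4]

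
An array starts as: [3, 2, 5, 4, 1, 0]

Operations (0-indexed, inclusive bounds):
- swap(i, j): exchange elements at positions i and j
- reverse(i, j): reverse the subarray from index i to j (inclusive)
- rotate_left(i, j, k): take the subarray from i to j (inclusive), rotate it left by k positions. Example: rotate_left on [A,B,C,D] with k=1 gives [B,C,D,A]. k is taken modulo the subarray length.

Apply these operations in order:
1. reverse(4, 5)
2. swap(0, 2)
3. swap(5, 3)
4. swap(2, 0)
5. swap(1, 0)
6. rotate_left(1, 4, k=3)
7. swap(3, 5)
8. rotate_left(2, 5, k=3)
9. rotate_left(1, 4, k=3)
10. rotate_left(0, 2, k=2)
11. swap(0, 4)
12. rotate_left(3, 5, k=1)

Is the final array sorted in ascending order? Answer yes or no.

Answer: no

Derivation:
After 1 (reverse(4, 5)): [3, 2, 5, 4, 0, 1]
After 2 (swap(0, 2)): [5, 2, 3, 4, 0, 1]
After 3 (swap(5, 3)): [5, 2, 3, 1, 0, 4]
After 4 (swap(2, 0)): [3, 2, 5, 1, 0, 4]
After 5 (swap(1, 0)): [2, 3, 5, 1, 0, 4]
After 6 (rotate_left(1, 4, k=3)): [2, 0, 3, 5, 1, 4]
After 7 (swap(3, 5)): [2, 0, 3, 4, 1, 5]
After 8 (rotate_left(2, 5, k=3)): [2, 0, 5, 3, 4, 1]
After 9 (rotate_left(1, 4, k=3)): [2, 4, 0, 5, 3, 1]
After 10 (rotate_left(0, 2, k=2)): [0, 2, 4, 5, 3, 1]
After 11 (swap(0, 4)): [3, 2, 4, 5, 0, 1]
After 12 (rotate_left(3, 5, k=1)): [3, 2, 4, 0, 1, 5]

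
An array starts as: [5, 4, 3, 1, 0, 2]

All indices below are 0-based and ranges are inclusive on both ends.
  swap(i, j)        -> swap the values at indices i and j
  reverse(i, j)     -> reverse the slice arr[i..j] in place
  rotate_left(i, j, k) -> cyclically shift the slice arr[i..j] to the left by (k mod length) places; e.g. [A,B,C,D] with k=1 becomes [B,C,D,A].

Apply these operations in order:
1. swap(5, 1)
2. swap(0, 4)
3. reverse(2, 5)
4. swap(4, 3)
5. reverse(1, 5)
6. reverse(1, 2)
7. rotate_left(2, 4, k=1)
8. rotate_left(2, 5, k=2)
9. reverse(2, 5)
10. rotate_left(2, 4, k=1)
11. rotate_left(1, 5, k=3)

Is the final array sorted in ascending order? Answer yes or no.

Answer: no

Derivation:
After 1 (swap(5, 1)): [5, 2, 3, 1, 0, 4]
After 2 (swap(0, 4)): [0, 2, 3, 1, 5, 4]
After 3 (reverse(2, 5)): [0, 2, 4, 5, 1, 3]
After 4 (swap(4, 3)): [0, 2, 4, 1, 5, 3]
After 5 (reverse(1, 5)): [0, 3, 5, 1, 4, 2]
After 6 (reverse(1, 2)): [0, 5, 3, 1, 4, 2]
After 7 (rotate_left(2, 4, k=1)): [0, 5, 1, 4, 3, 2]
After 8 (rotate_left(2, 5, k=2)): [0, 5, 3, 2, 1, 4]
After 9 (reverse(2, 5)): [0, 5, 4, 1, 2, 3]
After 10 (rotate_left(2, 4, k=1)): [0, 5, 1, 2, 4, 3]
After 11 (rotate_left(1, 5, k=3)): [0, 4, 3, 5, 1, 2]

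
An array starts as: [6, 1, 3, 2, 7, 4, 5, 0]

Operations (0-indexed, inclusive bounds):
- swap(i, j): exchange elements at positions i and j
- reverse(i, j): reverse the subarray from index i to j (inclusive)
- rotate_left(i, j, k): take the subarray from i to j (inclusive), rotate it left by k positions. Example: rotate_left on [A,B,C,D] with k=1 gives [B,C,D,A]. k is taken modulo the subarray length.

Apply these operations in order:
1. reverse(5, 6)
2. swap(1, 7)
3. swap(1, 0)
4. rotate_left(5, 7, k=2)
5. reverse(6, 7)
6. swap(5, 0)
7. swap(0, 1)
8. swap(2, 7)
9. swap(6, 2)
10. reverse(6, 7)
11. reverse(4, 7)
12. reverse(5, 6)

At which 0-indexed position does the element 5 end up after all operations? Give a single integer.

Answer: 4

Derivation:
After 1 (reverse(5, 6)): [6, 1, 3, 2, 7, 5, 4, 0]
After 2 (swap(1, 7)): [6, 0, 3, 2, 7, 5, 4, 1]
After 3 (swap(1, 0)): [0, 6, 3, 2, 7, 5, 4, 1]
After 4 (rotate_left(5, 7, k=2)): [0, 6, 3, 2, 7, 1, 5, 4]
After 5 (reverse(6, 7)): [0, 6, 3, 2, 7, 1, 4, 5]
After 6 (swap(5, 0)): [1, 6, 3, 2, 7, 0, 4, 5]
After 7 (swap(0, 1)): [6, 1, 3, 2, 7, 0, 4, 5]
After 8 (swap(2, 7)): [6, 1, 5, 2, 7, 0, 4, 3]
After 9 (swap(6, 2)): [6, 1, 4, 2, 7, 0, 5, 3]
After 10 (reverse(6, 7)): [6, 1, 4, 2, 7, 0, 3, 5]
After 11 (reverse(4, 7)): [6, 1, 4, 2, 5, 3, 0, 7]
After 12 (reverse(5, 6)): [6, 1, 4, 2, 5, 0, 3, 7]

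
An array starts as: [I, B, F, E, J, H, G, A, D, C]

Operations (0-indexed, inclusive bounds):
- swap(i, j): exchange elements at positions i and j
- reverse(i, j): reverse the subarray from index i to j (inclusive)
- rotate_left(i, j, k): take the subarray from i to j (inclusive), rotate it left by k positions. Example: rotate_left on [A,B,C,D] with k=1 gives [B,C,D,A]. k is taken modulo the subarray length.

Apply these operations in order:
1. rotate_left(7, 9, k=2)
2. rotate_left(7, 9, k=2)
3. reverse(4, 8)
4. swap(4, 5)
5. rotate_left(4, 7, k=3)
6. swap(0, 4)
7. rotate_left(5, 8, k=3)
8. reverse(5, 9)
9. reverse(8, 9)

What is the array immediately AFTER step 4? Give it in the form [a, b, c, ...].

After 1 (rotate_left(7, 9, k=2)): [I, B, F, E, J, H, G, C, A, D]
After 2 (rotate_left(7, 9, k=2)): [I, B, F, E, J, H, G, D, C, A]
After 3 (reverse(4, 8)): [I, B, F, E, C, D, G, H, J, A]
After 4 (swap(4, 5)): [I, B, F, E, D, C, G, H, J, A]

Answer: [I, B, F, E, D, C, G, H, J, A]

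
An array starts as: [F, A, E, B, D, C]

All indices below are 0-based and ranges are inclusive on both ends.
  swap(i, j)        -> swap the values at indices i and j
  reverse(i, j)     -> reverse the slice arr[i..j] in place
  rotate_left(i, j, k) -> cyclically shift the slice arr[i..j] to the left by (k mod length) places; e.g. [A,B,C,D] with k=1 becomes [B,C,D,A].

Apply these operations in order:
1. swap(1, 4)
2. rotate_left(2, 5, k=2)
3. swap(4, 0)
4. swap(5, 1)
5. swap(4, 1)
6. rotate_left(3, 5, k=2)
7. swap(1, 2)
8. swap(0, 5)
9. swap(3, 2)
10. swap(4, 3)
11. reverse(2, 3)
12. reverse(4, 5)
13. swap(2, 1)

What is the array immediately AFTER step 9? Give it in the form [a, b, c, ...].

After 1 (swap(1, 4)): [F, D, E, B, A, C]
After 2 (rotate_left(2, 5, k=2)): [F, D, A, C, E, B]
After 3 (swap(4, 0)): [E, D, A, C, F, B]
After 4 (swap(5, 1)): [E, B, A, C, F, D]
After 5 (swap(4, 1)): [E, F, A, C, B, D]
After 6 (rotate_left(3, 5, k=2)): [E, F, A, D, C, B]
After 7 (swap(1, 2)): [E, A, F, D, C, B]
After 8 (swap(0, 5)): [B, A, F, D, C, E]
After 9 (swap(3, 2)): [B, A, D, F, C, E]

Answer: [B, A, D, F, C, E]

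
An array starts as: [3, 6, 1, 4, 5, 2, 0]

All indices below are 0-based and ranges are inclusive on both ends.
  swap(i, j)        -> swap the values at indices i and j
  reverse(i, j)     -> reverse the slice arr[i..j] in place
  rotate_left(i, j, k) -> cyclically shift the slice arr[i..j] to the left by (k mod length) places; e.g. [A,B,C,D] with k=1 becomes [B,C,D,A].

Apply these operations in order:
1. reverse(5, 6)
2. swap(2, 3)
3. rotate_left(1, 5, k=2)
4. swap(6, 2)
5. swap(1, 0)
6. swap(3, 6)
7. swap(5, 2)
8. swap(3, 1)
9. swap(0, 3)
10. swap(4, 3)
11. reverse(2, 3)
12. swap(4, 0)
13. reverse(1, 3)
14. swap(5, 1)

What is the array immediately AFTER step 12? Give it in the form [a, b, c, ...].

Answer: [1, 5, 6, 4, 3, 2, 0]

Derivation:
After 1 (reverse(5, 6)): [3, 6, 1, 4, 5, 0, 2]
After 2 (swap(2, 3)): [3, 6, 4, 1, 5, 0, 2]
After 3 (rotate_left(1, 5, k=2)): [3, 1, 5, 0, 6, 4, 2]
After 4 (swap(6, 2)): [3, 1, 2, 0, 6, 4, 5]
After 5 (swap(1, 0)): [1, 3, 2, 0, 6, 4, 5]
After 6 (swap(3, 6)): [1, 3, 2, 5, 6, 4, 0]
After 7 (swap(5, 2)): [1, 3, 4, 5, 6, 2, 0]
After 8 (swap(3, 1)): [1, 5, 4, 3, 6, 2, 0]
After 9 (swap(0, 3)): [3, 5, 4, 1, 6, 2, 0]
After 10 (swap(4, 3)): [3, 5, 4, 6, 1, 2, 0]
After 11 (reverse(2, 3)): [3, 5, 6, 4, 1, 2, 0]
After 12 (swap(4, 0)): [1, 5, 6, 4, 3, 2, 0]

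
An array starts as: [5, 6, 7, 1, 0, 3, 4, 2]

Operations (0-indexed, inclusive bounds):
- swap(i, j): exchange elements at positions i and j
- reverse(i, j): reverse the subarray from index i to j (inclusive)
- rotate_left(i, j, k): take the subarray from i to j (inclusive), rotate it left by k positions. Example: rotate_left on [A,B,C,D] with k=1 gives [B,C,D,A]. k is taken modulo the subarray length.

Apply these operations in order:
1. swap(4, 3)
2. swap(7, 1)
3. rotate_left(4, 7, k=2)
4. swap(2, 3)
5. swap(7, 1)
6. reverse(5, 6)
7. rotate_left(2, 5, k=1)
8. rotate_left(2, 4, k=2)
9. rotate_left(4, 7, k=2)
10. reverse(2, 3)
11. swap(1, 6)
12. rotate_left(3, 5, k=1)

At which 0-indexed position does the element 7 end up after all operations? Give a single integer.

Answer: 2

Derivation:
After 1 (swap(4, 3)): [5, 6, 7, 0, 1, 3, 4, 2]
After 2 (swap(7, 1)): [5, 2, 7, 0, 1, 3, 4, 6]
After 3 (rotate_left(4, 7, k=2)): [5, 2, 7, 0, 4, 6, 1, 3]
After 4 (swap(2, 3)): [5, 2, 0, 7, 4, 6, 1, 3]
After 5 (swap(7, 1)): [5, 3, 0, 7, 4, 6, 1, 2]
After 6 (reverse(5, 6)): [5, 3, 0, 7, 4, 1, 6, 2]
After 7 (rotate_left(2, 5, k=1)): [5, 3, 7, 4, 1, 0, 6, 2]
After 8 (rotate_left(2, 4, k=2)): [5, 3, 1, 7, 4, 0, 6, 2]
After 9 (rotate_left(4, 7, k=2)): [5, 3, 1, 7, 6, 2, 4, 0]
After 10 (reverse(2, 3)): [5, 3, 7, 1, 6, 2, 4, 0]
After 11 (swap(1, 6)): [5, 4, 7, 1, 6, 2, 3, 0]
After 12 (rotate_left(3, 5, k=1)): [5, 4, 7, 6, 2, 1, 3, 0]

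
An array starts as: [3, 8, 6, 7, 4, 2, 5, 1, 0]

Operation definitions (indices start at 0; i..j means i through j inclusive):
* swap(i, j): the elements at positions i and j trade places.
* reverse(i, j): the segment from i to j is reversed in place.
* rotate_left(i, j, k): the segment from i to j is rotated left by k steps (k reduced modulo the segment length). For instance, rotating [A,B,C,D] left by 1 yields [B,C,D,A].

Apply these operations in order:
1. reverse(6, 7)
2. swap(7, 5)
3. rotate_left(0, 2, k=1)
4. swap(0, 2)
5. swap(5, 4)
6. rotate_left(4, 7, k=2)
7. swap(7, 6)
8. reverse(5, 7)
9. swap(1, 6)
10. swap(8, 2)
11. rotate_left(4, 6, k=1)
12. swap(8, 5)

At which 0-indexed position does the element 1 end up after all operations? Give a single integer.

Answer: 6

Derivation:
After 1 (reverse(6, 7)): [3, 8, 6, 7, 4, 2, 1, 5, 0]
After 2 (swap(7, 5)): [3, 8, 6, 7, 4, 5, 1, 2, 0]
After 3 (rotate_left(0, 2, k=1)): [8, 6, 3, 7, 4, 5, 1, 2, 0]
After 4 (swap(0, 2)): [3, 6, 8, 7, 4, 5, 1, 2, 0]
After 5 (swap(5, 4)): [3, 6, 8, 7, 5, 4, 1, 2, 0]
After 6 (rotate_left(4, 7, k=2)): [3, 6, 8, 7, 1, 2, 5, 4, 0]
After 7 (swap(7, 6)): [3, 6, 8, 7, 1, 2, 4, 5, 0]
After 8 (reverse(5, 7)): [3, 6, 8, 7, 1, 5, 4, 2, 0]
After 9 (swap(1, 6)): [3, 4, 8, 7, 1, 5, 6, 2, 0]
After 10 (swap(8, 2)): [3, 4, 0, 7, 1, 5, 6, 2, 8]
After 11 (rotate_left(4, 6, k=1)): [3, 4, 0, 7, 5, 6, 1, 2, 8]
After 12 (swap(8, 5)): [3, 4, 0, 7, 5, 8, 1, 2, 6]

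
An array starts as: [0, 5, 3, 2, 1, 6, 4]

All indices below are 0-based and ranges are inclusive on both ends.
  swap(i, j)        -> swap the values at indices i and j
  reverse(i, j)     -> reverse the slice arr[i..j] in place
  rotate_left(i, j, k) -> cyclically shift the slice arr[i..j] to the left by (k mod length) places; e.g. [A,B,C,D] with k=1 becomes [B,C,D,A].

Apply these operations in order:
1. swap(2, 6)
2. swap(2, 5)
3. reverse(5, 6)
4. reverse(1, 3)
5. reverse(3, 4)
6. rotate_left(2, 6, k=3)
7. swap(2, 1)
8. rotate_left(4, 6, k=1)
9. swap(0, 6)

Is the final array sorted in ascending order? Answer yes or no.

After 1 (swap(2, 6)): [0, 5, 4, 2, 1, 6, 3]
After 2 (swap(2, 5)): [0, 5, 6, 2, 1, 4, 3]
After 3 (reverse(5, 6)): [0, 5, 6, 2, 1, 3, 4]
After 4 (reverse(1, 3)): [0, 2, 6, 5, 1, 3, 4]
After 5 (reverse(3, 4)): [0, 2, 6, 1, 5, 3, 4]
After 6 (rotate_left(2, 6, k=3)): [0, 2, 3, 4, 6, 1, 5]
After 7 (swap(2, 1)): [0, 3, 2, 4, 6, 1, 5]
After 8 (rotate_left(4, 6, k=1)): [0, 3, 2, 4, 1, 5, 6]
After 9 (swap(0, 6)): [6, 3, 2, 4, 1, 5, 0]

Answer: no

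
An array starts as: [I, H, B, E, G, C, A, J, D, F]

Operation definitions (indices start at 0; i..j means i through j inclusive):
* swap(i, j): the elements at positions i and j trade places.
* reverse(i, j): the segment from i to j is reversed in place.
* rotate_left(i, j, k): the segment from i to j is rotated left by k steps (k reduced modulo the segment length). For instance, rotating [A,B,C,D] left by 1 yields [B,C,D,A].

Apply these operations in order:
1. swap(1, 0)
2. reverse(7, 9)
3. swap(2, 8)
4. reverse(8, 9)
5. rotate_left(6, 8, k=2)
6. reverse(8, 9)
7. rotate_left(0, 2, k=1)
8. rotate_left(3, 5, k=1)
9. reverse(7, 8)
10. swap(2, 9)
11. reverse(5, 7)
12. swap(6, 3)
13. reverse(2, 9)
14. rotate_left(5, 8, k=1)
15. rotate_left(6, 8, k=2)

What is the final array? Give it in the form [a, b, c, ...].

Answer: [I, D, H, A, E, B, G, C, J, F]

Derivation:
After 1 (swap(1, 0)): [H, I, B, E, G, C, A, J, D, F]
After 2 (reverse(7, 9)): [H, I, B, E, G, C, A, F, D, J]
After 3 (swap(2, 8)): [H, I, D, E, G, C, A, F, B, J]
After 4 (reverse(8, 9)): [H, I, D, E, G, C, A, F, J, B]
After 5 (rotate_left(6, 8, k=2)): [H, I, D, E, G, C, J, A, F, B]
After 6 (reverse(8, 9)): [H, I, D, E, G, C, J, A, B, F]
After 7 (rotate_left(0, 2, k=1)): [I, D, H, E, G, C, J, A, B, F]
After 8 (rotate_left(3, 5, k=1)): [I, D, H, G, C, E, J, A, B, F]
After 9 (reverse(7, 8)): [I, D, H, G, C, E, J, B, A, F]
After 10 (swap(2, 9)): [I, D, F, G, C, E, J, B, A, H]
After 11 (reverse(5, 7)): [I, D, F, G, C, B, J, E, A, H]
After 12 (swap(6, 3)): [I, D, F, J, C, B, G, E, A, H]
After 13 (reverse(2, 9)): [I, D, H, A, E, G, B, C, J, F]
After 14 (rotate_left(5, 8, k=1)): [I, D, H, A, E, B, C, J, G, F]
After 15 (rotate_left(6, 8, k=2)): [I, D, H, A, E, B, G, C, J, F]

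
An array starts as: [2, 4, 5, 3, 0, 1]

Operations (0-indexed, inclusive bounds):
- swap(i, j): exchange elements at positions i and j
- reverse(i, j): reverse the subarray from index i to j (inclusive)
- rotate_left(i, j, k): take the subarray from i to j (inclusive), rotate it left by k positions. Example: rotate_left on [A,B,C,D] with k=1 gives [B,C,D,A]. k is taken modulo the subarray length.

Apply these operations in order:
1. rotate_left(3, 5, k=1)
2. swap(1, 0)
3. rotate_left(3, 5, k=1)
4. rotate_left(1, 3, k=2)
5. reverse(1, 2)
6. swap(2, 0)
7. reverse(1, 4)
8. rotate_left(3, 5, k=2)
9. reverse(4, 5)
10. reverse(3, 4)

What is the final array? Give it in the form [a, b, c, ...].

Answer: [1, 3, 5, 2, 0, 4]

Derivation:
After 1 (rotate_left(3, 5, k=1)): [2, 4, 5, 0, 1, 3]
After 2 (swap(1, 0)): [4, 2, 5, 0, 1, 3]
After 3 (rotate_left(3, 5, k=1)): [4, 2, 5, 1, 3, 0]
After 4 (rotate_left(1, 3, k=2)): [4, 1, 2, 5, 3, 0]
After 5 (reverse(1, 2)): [4, 2, 1, 5, 3, 0]
After 6 (swap(2, 0)): [1, 2, 4, 5, 3, 0]
After 7 (reverse(1, 4)): [1, 3, 5, 4, 2, 0]
After 8 (rotate_left(3, 5, k=2)): [1, 3, 5, 0, 4, 2]
After 9 (reverse(4, 5)): [1, 3, 5, 0, 2, 4]
After 10 (reverse(3, 4)): [1, 3, 5, 2, 0, 4]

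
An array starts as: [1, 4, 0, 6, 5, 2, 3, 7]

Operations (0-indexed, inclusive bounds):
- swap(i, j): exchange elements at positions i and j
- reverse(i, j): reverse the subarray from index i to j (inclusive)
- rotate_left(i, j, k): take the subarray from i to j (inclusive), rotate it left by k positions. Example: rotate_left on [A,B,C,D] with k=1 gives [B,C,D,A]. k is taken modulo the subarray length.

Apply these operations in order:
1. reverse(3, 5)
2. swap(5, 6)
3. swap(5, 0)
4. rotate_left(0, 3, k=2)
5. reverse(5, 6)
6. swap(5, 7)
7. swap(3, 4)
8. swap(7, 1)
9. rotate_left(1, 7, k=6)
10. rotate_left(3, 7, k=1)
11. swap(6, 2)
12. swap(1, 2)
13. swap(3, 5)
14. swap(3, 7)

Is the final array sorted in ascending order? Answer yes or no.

After 1 (reverse(3, 5)): [1, 4, 0, 2, 5, 6, 3, 7]
After 2 (swap(5, 6)): [1, 4, 0, 2, 5, 3, 6, 7]
After 3 (swap(5, 0)): [3, 4, 0, 2, 5, 1, 6, 7]
After 4 (rotate_left(0, 3, k=2)): [0, 2, 3, 4, 5, 1, 6, 7]
After 5 (reverse(5, 6)): [0, 2, 3, 4, 5, 6, 1, 7]
After 6 (swap(5, 7)): [0, 2, 3, 4, 5, 7, 1, 6]
After 7 (swap(3, 4)): [0, 2, 3, 5, 4, 7, 1, 6]
After 8 (swap(7, 1)): [0, 6, 3, 5, 4, 7, 1, 2]
After 9 (rotate_left(1, 7, k=6)): [0, 2, 6, 3, 5, 4, 7, 1]
After 10 (rotate_left(3, 7, k=1)): [0, 2, 6, 5, 4, 7, 1, 3]
After 11 (swap(6, 2)): [0, 2, 1, 5, 4, 7, 6, 3]
After 12 (swap(1, 2)): [0, 1, 2, 5, 4, 7, 6, 3]
After 13 (swap(3, 5)): [0, 1, 2, 7, 4, 5, 6, 3]
After 14 (swap(3, 7)): [0, 1, 2, 3, 4, 5, 6, 7]

Answer: yes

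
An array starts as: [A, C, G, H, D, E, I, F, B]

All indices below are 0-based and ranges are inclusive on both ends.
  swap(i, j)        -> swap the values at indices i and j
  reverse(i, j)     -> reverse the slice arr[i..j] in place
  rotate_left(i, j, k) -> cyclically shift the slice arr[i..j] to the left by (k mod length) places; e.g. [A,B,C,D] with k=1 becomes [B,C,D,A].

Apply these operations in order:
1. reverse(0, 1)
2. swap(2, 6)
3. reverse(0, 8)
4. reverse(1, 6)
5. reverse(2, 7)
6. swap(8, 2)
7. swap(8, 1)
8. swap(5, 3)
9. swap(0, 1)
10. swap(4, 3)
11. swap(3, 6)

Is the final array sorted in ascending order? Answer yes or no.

Answer: yes

Derivation:
After 1 (reverse(0, 1)): [C, A, G, H, D, E, I, F, B]
After 2 (swap(2, 6)): [C, A, I, H, D, E, G, F, B]
After 3 (reverse(0, 8)): [B, F, G, E, D, H, I, A, C]
After 4 (reverse(1, 6)): [B, I, H, D, E, G, F, A, C]
After 5 (reverse(2, 7)): [B, I, A, F, G, E, D, H, C]
After 6 (swap(8, 2)): [B, I, C, F, G, E, D, H, A]
After 7 (swap(8, 1)): [B, A, C, F, G, E, D, H, I]
After 8 (swap(5, 3)): [B, A, C, E, G, F, D, H, I]
After 9 (swap(0, 1)): [A, B, C, E, G, F, D, H, I]
After 10 (swap(4, 3)): [A, B, C, G, E, F, D, H, I]
After 11 (swap(3, 6)): [A, B, C, D, E, F, G, H, I]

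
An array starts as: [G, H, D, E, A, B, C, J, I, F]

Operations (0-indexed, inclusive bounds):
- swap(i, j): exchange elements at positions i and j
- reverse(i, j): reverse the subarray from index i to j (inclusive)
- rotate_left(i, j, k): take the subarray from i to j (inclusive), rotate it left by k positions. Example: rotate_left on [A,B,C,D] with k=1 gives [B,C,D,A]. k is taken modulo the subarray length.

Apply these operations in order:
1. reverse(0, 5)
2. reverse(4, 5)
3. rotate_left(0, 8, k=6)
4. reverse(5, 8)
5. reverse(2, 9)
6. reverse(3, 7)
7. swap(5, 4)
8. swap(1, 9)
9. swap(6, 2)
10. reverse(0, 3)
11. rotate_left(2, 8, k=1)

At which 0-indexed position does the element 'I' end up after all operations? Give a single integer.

Answer: 8

Derivation:
After 1 (reverse(0, 5)): [B, A, E, D, H, G, C, J, I, F]
After 2 (reverse(4, 5)): [B, A, E, D, G, H, C, J, I, F]
After 3 (rotate_left(0, 8, k=6)): [C, J, I, B, A, E, D, G, H, F]
After 4 (reverse(5, 8)): [C, J, I, B, A, H, G, D, E, F]
After 5 (reverse(2, 9)): [C, J, F, E, D, G, H, A, B, I]
After 6 (reverse(3, 7)): [C, J, F, A, H, G, D, E, B, I]
After 7 (swap(5, 4)): [C, J, F, A, G, H, D, E, B, I]
After 8 (swap(1, 9)): [C, I, F, A, G, H, D, E, B, J]
After 9 (swap(6, 2)): [C, I, D, A, G, H, F, E, B, J]
After 10 (reverse(0, 3)): [A, D, I, C, G, H, F, E, B, J]
After 11 (rotate_left(2, 8, k=1)): [A, D, C, G, H, F, E, B, I, J]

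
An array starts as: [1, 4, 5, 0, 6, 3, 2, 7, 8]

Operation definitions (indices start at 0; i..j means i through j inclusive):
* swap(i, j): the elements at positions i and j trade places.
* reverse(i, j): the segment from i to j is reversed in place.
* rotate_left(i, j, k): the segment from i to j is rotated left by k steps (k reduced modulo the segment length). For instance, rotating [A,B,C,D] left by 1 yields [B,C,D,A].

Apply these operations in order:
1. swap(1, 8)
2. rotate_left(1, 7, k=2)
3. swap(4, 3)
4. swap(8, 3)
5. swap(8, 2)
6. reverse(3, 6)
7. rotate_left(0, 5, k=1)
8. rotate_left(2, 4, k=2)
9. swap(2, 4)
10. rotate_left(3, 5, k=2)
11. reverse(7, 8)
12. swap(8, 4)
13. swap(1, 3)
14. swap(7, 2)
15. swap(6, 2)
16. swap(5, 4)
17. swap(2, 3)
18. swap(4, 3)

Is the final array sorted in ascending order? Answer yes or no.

After 1 (swap(1, 8)): [1, 8, 5, 0, 6, 3, 2, 7, 4]
After 2 (rotate_left(1, 7, k=2)): [1, 0, 6, 3, 2, 7, 8, 5, 4]
After 3 (swap(4, 3)): [1, 0, 6, 2, 3, 7, 8, 5, 4]
After 4 (swap(8, 3)): [1, 0, 6, 4, 3, 7, 8, 5, 2]
After 5 (swap(8, 2)): [1, 0, 2, 4, 3, 7, 8, 5, 6]
After 6 (reverse(3, 6)): [1, 0, 2, 8, 7, 3, 4, 5, 6]
After 7 (rotate_left(0, 5, k=1)): [0, 2, 8, 7, 3, 1, 4, 5, 6]
After 8 (rotate_left(2, 4, k=2)): [0, 2, 3, 8, 7, 1, 4, 5, 6]
After 9 (swap(2, 4)): [0, 2, 7, 8, 3, 1, 4, 5, 6]
After 10 (rotate_left(3, 5, k=2)): [0, 2, 7, 1, 8, 3, 4, 5, 6]
After 11 (reverse(7, 8)): [0, 2, 7, 1, 8, 3, 4, 6, 5]
After 12 (swap(8, 4)): [0, 2, 7, 1, 5, 3, 4, 6, 8]
After 13 (swap(1, 3)): [0, 1, 7, 2, 5, 3, 4, 6, 8]
After 14 (swap(7, 2)): [0, 1, 6, 2, 5, 3, 4, 7, 8]
After 15 (swap(6, 2)): [0, 1, 4, 2, 5, 3, 6, 7, 8]
After 16 (swap(5, 4)): [0, 1, 4, 2, 3, 5, 6, 7, 8]
After 17 (swap(2, 3)): [0, 1, 2, 4, 3, 5, 6, 7, 8]
After 18 (swap(4, 3)): [0, 1, 2, 3, 4, 5, 6, 7, 8]

Answer: yes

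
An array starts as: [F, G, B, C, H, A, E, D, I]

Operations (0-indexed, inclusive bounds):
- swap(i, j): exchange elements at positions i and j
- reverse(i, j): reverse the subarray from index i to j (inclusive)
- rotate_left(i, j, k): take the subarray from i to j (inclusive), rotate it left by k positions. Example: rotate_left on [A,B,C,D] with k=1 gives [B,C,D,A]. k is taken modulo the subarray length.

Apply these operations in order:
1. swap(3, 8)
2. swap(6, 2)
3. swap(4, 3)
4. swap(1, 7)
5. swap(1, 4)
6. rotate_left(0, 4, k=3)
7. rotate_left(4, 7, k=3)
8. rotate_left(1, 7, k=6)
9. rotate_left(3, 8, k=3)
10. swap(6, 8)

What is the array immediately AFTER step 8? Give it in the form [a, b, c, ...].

Answer: [H, B, D, F, I, G, E, A, C]

Derivation:
After 1 (swap(3, 8)): [F, G, B, I, H, A, E, D, C]
After 2 (swap(6, 2)): [F, G, E, I, H, A, B, D, C]
After 3 (swap(4, 3)): [F, G, E, H, I, A, B, D, C]
After 4 (swap(1, 7)): [F, D, E, H, I, A, B, G, C]
After 5 (swap(1, 4)): [F, I, E, H, D, A, B, G, C]
After 6 (rotate_left(0, 4, k=3)): [H, D, F, I, E, A, B, G, C]
After 7 (rotate_left(4, 7, k=3)): [H, D, F, I, G, E, A, B, C]
After 8 (rotate_left(1, 7, k=6)): [H, B, D, F, I, G, E, A, C]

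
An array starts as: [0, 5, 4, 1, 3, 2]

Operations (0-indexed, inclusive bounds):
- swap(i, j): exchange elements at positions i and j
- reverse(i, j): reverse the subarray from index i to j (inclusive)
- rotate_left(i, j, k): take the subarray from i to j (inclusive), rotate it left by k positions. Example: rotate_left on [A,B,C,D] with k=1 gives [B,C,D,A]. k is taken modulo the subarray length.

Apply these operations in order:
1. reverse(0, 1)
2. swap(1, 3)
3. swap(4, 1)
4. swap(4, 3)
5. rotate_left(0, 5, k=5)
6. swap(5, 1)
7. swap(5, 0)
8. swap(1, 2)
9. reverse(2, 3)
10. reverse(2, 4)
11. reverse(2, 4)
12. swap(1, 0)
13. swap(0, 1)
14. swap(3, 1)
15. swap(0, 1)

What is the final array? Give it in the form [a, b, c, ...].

Answer: [0, 5, 4, 3, 1, 2]

Derivation:
After 1 (reverse(0, 1)): [5, 0, 4, 1, 3, 2]
After 2 (swap(1, 3)): [5, 1, 4, 0, 3, 2]
After 3 (swap(4, 1)): [5, 3, 4, 0, 1, 2]
After 4 (swap(4, 3)): [5, 3, 4, 1, 0, 2]
After 5 (rotate_left(0, 5, k=5)): [2, 5, 3, 4, 1, 0]
After 6 (swap(5, 1)): [2, 0, 3, 4, 1, 5]
After 7 (swap(5, 0)): [5, 0, 3, 4, 1, 2]
After 8 (swap(1, 2)): [5, 3, 0, 4, 1, 2]
After 9 (reverse(2, 3)): [5, 3, 4, 0, 1, 2]
After 10 (reverse(2, 4)): [5, 3, 1, 0, 4, 2]
After 11 (reverse(2, 4)): [5, 3, 4, 0, 1, 2]
After 12 (swap(1, 0)): [3, 5, 4, 0, 1, 2]
After 13 (swap(0, 1)): [5, 3, 4, 0, 1, 2]
After 14 (swap(3, 1)): [5, 0, 4, 3, 1, 2]
After 15 (swap(0, 1)): [0, 5, 4, 3, 1, 2]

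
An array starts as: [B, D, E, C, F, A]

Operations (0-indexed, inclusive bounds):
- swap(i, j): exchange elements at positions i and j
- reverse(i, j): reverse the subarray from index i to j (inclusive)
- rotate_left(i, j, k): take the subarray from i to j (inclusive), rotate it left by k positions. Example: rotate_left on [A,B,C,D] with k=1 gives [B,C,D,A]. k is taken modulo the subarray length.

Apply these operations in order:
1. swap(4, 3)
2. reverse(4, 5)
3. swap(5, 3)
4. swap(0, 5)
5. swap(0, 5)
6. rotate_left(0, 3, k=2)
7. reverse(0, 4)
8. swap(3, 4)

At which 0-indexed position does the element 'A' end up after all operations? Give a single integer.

After 1 (swap(4, 3)): [B, D, E, F, C, A]
After 2 (reverse(4, 5)): [B, D, E, F, A, C]
After 3 (swap(5, 3)): [B, D, E, C, A, F]
After 4 (swap(0, 5)): [F, D, E, C, A, B]
After 5 (swap(0, 5)): [B, D, E, C, A, F]
After 6 (rotate_left(0, 3, k=2)): [E, C, B, D, A, F]
After 7 (reverse(0, 4)): [A, D, B, C, E, F]
After 8 (swap(3, 4)): [A, D, B, E, C, F]

Answer: 0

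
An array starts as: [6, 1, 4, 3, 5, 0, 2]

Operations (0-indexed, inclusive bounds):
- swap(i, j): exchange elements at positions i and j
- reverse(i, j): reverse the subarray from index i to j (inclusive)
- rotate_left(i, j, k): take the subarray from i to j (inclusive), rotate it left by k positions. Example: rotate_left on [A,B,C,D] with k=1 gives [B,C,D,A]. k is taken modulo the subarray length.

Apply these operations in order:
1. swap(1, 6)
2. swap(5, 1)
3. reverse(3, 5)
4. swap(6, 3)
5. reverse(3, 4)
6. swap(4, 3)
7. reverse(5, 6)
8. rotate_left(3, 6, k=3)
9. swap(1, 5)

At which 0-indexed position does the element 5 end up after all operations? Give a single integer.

Answer: 1

Derivation:
After 1 (swap(1, 6)): [6, 2, 4, 3, 5, 0, 1]
After 2 (swap(5, 1)): [6, 0, 4, 3, 5, 2, 1]
After 3 (reverse(3, 5)): [6, 0, 4, 2, 5, 3, 1]
After 4 (swap(6, 3)): [6, 0, 4, 1, 5, 3, 2]
After 5 (reverse(3, 4)): [6, 0, 4, 5, 1, 3, 2]
After 6 (swap(4, 3)): [6, 0, 4, 1, 5, 3, 2]
After 7 (reverse(5, 6)): [6, 0, 4, 1, 5, 2, 3]
After 8 (rotate_left(3, 6, k=3)): [6, 0, 4, 3, 1, 5, 2]
After 9 (swap(1, 5)): [6, 5, 4, 3, 1, 0, 2]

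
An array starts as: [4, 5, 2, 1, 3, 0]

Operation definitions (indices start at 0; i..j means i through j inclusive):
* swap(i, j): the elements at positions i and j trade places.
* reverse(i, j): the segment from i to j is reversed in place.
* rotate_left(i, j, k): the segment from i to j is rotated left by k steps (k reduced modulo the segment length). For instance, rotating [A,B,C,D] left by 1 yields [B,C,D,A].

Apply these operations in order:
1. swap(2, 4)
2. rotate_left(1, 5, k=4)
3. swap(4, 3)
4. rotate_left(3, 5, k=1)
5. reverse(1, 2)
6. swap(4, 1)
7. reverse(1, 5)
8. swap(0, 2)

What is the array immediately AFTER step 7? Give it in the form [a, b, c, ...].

Answer: [4, 1, 5, 3, 0, 2]

Derivation:
After 1 (swap(2, 4)): [4, 5, 3, 1, 2, 0]
After 2 (rotate_left(1, 5, k=4)): [4, 0, 5, 3, 1, 2]
After 3 (swap(4, 3)): [4, 0, 5, 1, 3, 2]
After 4 (rotate_left(3, 5, k=1)): [4, 0, 5, 3, 2, 1]
After 5 (reverse(1, 2)): [4, 5, 0, 3, 2, 1]
After 6 (swap(4, 1)): [4, 2, 0, 3, 5, 1]
After 7 (reverse(1, 5)): [4, 1, 5, 3, 0, 2]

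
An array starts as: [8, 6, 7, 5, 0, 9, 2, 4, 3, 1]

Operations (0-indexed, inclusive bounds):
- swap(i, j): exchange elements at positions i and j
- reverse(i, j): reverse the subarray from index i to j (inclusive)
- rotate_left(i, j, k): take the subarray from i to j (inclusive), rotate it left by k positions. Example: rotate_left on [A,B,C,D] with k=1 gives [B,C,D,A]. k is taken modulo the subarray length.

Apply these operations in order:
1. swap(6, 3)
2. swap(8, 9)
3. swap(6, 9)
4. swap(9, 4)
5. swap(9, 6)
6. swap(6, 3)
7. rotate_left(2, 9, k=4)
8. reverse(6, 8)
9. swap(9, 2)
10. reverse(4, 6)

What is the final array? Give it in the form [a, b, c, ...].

Answer: [8, 6, 9, 4, 5, 3, 1, 0, 7, 2]

Derivation:
After 1 (swap(6, 3)): [8, 6, 7, 2, 0, 9, 5, 4, 3, 1]
After 2 (swap(8, 9)): [8, 6, 7, 2, 0, 9, 5, 4, 1, 3]
After 3 (swap(6, 9)): [8, 6, 7, 2, 0, 9, 3, 4, 1, 5]
After 4 (swap(9, 4)): [8, 6, 7, 2, 5, 9, 3, 4, 1, 0]
After 5 (swap(9, 6)): [8, 6, 7, 2, 5, 9, 0, 4, 1, 3]
After 6 (swap(6, 3)): [8, 6, 7, 0, 5, 9, 2, 4, 1, 3]
After 7 (rotate_left(2, 9, k=4)): [8, 6, 2, 4, 1, 3, 7, 0, 5, 9]
After 8 (reverse(6, 8)): [8, 6, 2, 4, 1, 3, 5, 0, 7, 9]
After 9 (swap(9, 2)): [8, 6, 9, 4, 1, 3, 5, 0, 7, 2]
After 10 (reverse(4, 6)): [8, 6, 9, 4, 5, 3, 1, 0, 7, 2]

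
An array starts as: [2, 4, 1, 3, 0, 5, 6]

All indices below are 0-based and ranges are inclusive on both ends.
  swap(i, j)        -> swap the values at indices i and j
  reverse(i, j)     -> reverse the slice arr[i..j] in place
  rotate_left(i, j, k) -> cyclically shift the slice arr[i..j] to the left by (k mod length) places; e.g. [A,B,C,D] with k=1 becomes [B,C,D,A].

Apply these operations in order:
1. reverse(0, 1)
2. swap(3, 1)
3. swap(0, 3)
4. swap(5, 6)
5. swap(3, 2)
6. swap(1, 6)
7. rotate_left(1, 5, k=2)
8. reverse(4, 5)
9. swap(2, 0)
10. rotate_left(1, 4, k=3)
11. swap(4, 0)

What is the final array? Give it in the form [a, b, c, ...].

Answer: [6, 4, 1, 2, 0, 5, 3]

Derivation:
After 1 (reverse(0, 1)): [4, 2, 1, 3, 0, 5, 6]
After 2 (swap(3, 1)): [4, 3, 1, 2, 0, 5, 6]
After 3 (swap(0, 3)): [2, 3, 1, 4, 0, 5, 6]
After 4 (swap(5, 6)): [2, 3, 1, 4, 0, 6, 5]
After 5 (swap(3, 2)): [2, 3, 4, 1, 0, 6, 5]
After 6 (swap(1, 6)): [2, 5, 4, 1, 0, 6, 3]
After 7 (rotate_left(1, 5, k=2)): [2, 1, 0, 6, 5, 4, 3]
After 8 (reverse(4, 5)): [2, 1, 0, 6, 4, 5, 3]
After 9 (swap(2, 0)): [0, 1, 2, 6, 4, 5, 3]
After 10 (rotate_left(1, 4, k=3)): [0, 4, 1, 2, 6, 5, 3]
After 11 (swap(4, 0)): [6, 4, 1, 2, 0, 5, 3]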